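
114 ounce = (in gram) 3232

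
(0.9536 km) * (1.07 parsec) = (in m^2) 3.148e+19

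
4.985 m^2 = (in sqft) 53.66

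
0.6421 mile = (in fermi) 1.033e+18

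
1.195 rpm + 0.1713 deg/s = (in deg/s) 7.341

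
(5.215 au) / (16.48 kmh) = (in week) 2.818e+05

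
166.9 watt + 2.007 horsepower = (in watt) 1664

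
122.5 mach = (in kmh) 1.502e+05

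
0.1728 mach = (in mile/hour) 131.6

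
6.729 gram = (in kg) 0.006729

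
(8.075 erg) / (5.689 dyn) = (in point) 40.24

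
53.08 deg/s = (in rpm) 8.847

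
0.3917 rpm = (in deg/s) 2.35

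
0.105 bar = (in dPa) 1.05e+05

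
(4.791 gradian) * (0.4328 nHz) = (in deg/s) 1.866e-09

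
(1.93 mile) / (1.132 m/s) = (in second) 2744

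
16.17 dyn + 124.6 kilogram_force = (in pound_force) 274.7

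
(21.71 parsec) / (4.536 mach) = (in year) 1.375e+07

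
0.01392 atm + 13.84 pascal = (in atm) 0.01406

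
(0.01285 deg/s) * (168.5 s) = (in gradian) 2.406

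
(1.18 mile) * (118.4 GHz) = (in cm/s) 2.248e+16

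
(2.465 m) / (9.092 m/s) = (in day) 3.138e-06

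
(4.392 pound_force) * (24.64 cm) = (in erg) 4.814e+07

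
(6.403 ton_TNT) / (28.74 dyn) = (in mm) 9.322e+16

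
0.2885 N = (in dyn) 2.885e+04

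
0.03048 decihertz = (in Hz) 0.003048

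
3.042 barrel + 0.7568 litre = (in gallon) 128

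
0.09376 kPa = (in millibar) 0.9376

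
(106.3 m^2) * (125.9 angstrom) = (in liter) 0.001338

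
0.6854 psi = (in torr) 35.45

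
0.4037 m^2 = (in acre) 9.976e-05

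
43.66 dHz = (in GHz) 4.366e-09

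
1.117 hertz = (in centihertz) 111.7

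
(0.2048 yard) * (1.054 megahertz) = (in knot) 3.837e+05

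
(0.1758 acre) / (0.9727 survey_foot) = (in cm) 2.4e+05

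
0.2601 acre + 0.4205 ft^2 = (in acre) 0.2601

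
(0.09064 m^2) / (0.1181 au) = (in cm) 5.13e-10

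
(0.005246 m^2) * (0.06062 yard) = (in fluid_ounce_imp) 10.23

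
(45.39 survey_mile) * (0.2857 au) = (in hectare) 3.122e+11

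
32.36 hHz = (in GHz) 3.236e-06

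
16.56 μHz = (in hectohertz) 1.656e-07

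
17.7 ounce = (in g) 501.8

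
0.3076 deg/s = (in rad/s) 0.005369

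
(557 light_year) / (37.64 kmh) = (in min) 8.4e+15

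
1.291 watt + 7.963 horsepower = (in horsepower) 7.965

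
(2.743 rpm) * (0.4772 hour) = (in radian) 493.5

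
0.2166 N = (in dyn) 2.166e+04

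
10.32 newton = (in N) 10.32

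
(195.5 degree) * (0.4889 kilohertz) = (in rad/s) 1668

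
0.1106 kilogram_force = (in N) 1.085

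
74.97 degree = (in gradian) 83.3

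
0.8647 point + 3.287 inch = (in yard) 0.09164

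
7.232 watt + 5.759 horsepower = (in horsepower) 5.769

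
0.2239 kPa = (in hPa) 2.239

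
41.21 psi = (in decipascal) 2.841e+06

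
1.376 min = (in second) 82.56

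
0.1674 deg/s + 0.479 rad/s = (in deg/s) 27.61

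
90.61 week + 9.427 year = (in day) 4075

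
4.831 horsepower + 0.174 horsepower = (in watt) 3732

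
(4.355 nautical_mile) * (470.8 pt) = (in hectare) 0.134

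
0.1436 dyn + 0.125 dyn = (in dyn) 0.2686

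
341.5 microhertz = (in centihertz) 0.03415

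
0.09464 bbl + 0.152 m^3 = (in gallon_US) 44.13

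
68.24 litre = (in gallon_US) 18.03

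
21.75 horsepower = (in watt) 1.622e+04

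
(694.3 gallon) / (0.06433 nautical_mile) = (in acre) 5.451e-06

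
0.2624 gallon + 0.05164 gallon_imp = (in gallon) 0.3244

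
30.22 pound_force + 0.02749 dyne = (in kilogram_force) 13.71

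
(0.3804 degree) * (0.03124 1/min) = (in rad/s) 3.457e-06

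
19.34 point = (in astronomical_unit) 4.561e-14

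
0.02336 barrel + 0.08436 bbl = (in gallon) 4.524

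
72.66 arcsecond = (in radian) 0.0003523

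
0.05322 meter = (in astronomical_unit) 3.558e-13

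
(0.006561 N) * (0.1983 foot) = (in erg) 3966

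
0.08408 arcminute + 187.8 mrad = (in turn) 0.02989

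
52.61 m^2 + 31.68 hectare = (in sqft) 3.411e+06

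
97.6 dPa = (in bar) 9.76e-05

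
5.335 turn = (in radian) 33.52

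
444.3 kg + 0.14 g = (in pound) 979.5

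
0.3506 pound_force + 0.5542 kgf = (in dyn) 6.994e+05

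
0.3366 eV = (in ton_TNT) 1.289e-29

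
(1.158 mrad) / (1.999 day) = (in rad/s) 6.705e-09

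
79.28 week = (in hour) 1.332e+04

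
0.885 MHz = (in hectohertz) 8850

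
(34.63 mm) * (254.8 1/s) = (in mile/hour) 19.74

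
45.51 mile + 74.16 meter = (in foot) 2.405e+05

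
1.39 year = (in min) 7.306e+05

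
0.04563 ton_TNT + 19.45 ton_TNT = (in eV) 5.091e+29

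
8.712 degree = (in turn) 0.0242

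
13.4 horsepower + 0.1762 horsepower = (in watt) 1.012e+04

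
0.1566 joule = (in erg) 1.566e+06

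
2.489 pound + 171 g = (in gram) 1300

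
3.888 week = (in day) 27.22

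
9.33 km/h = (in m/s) 2.592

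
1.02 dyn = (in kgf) 1.04e-06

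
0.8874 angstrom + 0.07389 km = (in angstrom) 7.389e+11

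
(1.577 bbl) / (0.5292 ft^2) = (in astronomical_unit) 3.409e-11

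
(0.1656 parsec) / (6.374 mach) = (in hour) 6.54e+08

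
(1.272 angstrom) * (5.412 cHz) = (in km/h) 2.478e-11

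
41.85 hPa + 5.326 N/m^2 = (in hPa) 41.9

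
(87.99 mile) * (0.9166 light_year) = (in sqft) 1.322e+22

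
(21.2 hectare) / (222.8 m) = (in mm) 9.515e+05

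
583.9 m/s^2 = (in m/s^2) 583.9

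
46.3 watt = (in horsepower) 0.06209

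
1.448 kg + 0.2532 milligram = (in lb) 3.192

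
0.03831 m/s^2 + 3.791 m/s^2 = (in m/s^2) 3.829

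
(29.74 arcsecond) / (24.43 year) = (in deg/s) 1.072e-11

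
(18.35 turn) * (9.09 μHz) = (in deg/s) 0.06005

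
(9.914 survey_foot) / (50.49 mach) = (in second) 0.0001758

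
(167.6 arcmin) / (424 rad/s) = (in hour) 3.194e-08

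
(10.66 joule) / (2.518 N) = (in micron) 4.234e+06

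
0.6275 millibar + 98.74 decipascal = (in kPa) 0.07262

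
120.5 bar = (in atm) 118.9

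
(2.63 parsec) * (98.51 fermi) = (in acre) 1.975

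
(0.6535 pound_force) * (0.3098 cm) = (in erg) 9.006e+04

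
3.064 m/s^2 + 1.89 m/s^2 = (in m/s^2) 4.954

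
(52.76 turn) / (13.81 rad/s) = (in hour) 0.006668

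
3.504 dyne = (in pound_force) 7.877e-06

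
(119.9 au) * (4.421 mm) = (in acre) 1.96e+07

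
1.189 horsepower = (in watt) 886.6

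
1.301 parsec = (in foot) 1.317e+17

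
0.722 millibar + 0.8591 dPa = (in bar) 0.0007229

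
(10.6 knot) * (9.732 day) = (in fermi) 4.585e+21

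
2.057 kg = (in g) 2057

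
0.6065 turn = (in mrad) 3811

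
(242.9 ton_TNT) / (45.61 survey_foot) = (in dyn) 7.31e+15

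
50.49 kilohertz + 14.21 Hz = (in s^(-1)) 5.05e+04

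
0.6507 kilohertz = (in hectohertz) 6.507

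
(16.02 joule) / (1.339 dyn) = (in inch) 4.71e+07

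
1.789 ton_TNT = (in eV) 4.672e+28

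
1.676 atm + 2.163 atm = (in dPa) 3.89e+06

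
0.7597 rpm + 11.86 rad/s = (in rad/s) 11.94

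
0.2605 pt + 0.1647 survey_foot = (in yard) 0.055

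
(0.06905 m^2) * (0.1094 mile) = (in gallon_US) 3212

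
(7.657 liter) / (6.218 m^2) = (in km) 1.231e-06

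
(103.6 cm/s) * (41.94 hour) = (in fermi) 1.564e+20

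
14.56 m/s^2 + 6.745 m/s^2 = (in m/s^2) 21.3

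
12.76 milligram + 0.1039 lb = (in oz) 1.663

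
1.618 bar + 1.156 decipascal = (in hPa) 1618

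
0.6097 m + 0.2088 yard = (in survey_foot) 2.627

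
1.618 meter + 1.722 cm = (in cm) 163.5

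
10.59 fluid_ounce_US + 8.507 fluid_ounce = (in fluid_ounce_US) 19.1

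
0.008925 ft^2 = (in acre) 2.049e-07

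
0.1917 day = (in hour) 4.601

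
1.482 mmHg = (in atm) 0.00195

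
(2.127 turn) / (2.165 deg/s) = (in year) 1.122e-05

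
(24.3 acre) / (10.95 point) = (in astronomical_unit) 0.0001702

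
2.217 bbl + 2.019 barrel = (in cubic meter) 0.6735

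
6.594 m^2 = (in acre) 0.001629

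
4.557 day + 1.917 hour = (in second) 4.006e+05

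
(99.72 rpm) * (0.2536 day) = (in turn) 3.642e+04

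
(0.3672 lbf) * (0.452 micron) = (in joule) 7.383e-07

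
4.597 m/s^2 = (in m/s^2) 4.597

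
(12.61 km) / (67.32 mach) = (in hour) 0.0001528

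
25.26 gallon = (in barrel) 0.6014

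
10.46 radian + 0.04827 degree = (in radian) 10.46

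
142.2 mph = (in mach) 0.1867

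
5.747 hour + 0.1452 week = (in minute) 1808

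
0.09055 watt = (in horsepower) 0.0001214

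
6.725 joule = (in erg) 6.725e+07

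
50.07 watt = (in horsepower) 0.06714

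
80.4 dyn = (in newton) 0.000804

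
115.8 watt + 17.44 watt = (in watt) 133.2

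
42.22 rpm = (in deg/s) 253.3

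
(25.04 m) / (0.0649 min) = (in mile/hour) 14.38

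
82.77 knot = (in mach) 0.1251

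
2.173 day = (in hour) 52.15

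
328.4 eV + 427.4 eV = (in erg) 1.211e-09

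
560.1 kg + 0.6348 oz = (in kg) 560.1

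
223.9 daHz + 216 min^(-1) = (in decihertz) 2.243e+04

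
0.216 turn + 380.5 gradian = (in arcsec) 1.513e+06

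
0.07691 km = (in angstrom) 7.691e+11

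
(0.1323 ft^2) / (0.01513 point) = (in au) 1.539e-08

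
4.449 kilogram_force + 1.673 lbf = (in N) 51.07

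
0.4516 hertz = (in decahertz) 0.04516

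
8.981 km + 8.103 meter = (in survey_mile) 5.586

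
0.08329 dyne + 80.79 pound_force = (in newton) 359.4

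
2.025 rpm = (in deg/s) 12.15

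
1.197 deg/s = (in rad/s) 0.02089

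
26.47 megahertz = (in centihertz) 2.647e+09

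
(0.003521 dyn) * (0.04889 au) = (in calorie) 61.55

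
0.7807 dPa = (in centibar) 7.807e-05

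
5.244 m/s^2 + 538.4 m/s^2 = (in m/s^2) 543.6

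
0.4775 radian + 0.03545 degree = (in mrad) 478.1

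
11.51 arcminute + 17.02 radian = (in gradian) 1084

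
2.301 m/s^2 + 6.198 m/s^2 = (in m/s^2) 8.499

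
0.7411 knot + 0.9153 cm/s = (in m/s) 0.3904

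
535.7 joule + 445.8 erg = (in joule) 535.7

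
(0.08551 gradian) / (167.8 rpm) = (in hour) 2.123e-08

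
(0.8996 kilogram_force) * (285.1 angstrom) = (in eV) 1.57e+12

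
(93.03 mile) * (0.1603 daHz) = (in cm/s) 2.4e+07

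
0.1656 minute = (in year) 3.151e-07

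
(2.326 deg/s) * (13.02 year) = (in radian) 1.667e+07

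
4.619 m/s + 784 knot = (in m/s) 407.9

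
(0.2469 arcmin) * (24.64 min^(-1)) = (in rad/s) 2.949e-05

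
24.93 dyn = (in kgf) 2.542e-05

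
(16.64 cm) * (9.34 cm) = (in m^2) 0.01554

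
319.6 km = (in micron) 3.196e+11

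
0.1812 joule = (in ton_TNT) 4.331e-11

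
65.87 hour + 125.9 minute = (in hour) 67.97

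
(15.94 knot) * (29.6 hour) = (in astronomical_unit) 5.841e-06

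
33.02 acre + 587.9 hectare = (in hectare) 601.3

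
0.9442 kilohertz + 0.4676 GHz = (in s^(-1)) 4.676e+08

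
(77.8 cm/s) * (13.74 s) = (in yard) 11.69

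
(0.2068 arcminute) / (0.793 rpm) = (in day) 8.384e-09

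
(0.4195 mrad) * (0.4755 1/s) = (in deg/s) 0.01143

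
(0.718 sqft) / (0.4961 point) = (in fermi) 3.811e+17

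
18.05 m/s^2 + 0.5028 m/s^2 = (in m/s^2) 18.55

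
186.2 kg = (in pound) 410.5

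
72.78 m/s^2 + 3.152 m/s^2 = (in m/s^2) 75.93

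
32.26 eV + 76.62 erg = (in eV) 4.782e+13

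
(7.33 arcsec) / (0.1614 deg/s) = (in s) 0.01262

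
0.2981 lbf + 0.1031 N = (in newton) 1.429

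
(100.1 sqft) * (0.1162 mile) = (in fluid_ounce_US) 5.881e+07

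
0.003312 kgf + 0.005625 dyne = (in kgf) 0.003312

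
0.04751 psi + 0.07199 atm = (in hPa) 76.22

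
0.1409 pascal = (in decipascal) 1.409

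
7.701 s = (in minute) 0.1283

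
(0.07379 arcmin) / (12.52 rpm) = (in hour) 4.548e-09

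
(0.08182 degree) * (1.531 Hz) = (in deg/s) 0.1253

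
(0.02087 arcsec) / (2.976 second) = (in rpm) 3.247e-07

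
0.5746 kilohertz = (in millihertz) 5.746e+05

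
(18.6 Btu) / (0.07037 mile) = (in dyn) 1.733e+07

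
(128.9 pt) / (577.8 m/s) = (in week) 1.301e-10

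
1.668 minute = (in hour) 0.0278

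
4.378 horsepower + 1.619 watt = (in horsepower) 4.38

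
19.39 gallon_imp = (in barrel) 0.5544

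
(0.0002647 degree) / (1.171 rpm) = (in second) 3.767e-05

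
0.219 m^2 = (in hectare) 2.19e-05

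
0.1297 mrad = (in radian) 0.0001297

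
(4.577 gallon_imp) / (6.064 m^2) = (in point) 9.727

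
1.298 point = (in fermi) 4.579e+11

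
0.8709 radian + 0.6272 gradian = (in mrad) 880.8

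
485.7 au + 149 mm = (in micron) 7.266e+19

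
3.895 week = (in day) 27.27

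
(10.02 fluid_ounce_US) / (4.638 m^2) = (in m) 6.389e-05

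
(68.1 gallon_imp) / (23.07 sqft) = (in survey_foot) 0.4739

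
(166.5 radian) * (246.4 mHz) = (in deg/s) 2351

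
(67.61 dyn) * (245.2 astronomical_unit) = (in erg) 2.48e+17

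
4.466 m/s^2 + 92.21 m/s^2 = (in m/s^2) 96.68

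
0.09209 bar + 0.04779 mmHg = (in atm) 0.09095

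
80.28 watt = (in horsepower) 0.1077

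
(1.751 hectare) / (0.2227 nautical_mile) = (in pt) 1.203e+05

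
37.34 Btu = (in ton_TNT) 9.416e-06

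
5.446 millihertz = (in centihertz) 0.5446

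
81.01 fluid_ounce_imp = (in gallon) 0.6081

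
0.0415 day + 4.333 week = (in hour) 728.9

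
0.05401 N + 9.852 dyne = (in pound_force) 0.01216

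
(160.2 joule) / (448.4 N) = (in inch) 14.07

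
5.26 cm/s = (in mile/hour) 0.1177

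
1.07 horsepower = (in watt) 797.9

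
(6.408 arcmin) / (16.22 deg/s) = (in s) 0.006584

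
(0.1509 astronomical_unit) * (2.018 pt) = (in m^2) 1.607e+07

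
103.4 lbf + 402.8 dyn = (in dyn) 4.6e+07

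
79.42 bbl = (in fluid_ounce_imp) 4.444e+05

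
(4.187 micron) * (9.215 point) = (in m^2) 1.361e-08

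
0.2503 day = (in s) 2.163e+04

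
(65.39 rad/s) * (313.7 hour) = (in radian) 7.385e+07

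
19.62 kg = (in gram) 1.962e+04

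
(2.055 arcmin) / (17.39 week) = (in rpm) 5.427e-10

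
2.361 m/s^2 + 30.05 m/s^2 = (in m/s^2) 32.41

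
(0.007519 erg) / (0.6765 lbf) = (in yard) 2.733e-10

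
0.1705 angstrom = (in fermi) 1.705e+04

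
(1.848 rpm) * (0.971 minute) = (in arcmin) 3.876e+04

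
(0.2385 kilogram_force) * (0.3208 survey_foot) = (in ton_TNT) 5.466e-11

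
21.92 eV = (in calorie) 8.394e-19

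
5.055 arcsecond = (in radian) 2.451e-05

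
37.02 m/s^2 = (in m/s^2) 37.02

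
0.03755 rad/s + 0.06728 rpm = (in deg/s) 2.555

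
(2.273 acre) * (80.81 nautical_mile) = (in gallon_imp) 3.028e+11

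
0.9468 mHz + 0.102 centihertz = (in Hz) 0.001967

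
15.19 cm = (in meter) 0.1519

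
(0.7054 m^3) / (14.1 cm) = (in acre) 0.001236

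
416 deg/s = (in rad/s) 7.261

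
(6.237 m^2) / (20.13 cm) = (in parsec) 1.004e-15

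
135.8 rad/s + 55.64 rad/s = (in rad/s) 191.4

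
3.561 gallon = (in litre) 13.48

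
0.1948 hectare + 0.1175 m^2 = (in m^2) 1948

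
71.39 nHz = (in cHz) 7.139e-06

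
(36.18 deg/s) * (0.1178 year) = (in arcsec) 4.839e+11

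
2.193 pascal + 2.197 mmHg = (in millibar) 2.951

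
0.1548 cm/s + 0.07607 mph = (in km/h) 0.128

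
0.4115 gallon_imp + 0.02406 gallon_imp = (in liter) 1.98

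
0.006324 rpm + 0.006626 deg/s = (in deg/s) 0.04457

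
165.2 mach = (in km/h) 2.025e+05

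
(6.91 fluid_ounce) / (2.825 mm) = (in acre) 1.787e-05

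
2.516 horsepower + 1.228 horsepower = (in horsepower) 3.744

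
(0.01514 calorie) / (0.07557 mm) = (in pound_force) 188.4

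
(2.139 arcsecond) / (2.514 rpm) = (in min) 6.565e-07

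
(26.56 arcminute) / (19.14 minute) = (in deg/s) 0.0003855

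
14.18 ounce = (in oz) 14.18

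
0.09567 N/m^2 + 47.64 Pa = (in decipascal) 477.4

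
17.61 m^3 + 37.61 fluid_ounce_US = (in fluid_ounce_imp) 6.198e+05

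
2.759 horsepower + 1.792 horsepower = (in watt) 3394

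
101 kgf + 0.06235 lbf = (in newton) 990.7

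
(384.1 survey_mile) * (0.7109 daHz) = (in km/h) 1.582e+07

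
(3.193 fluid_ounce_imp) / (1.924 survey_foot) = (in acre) 3.823e-08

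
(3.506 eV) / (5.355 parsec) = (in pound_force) 7.642e-37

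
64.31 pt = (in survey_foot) 0.07443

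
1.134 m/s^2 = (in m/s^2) 1.134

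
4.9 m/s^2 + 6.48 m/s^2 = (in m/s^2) 11.38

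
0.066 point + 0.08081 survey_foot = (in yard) 0.02696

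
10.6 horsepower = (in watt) 7904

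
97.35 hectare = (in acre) 240.6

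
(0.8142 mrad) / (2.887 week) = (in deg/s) 2.672e-08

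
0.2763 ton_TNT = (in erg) 1.156e+16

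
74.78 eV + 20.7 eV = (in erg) 1.53e-10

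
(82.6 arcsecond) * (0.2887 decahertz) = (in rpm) 0.01104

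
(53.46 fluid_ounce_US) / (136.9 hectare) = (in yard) 1.263e-09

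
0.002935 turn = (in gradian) 1.174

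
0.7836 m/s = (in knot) 1.523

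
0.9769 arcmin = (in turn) 4.523e-05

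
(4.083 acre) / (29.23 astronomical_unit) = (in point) 1.071e-05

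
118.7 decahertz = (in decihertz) 1.187e+04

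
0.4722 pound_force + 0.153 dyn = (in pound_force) 0.4722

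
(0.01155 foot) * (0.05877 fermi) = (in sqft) 2.227e-18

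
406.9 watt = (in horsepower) 0.5457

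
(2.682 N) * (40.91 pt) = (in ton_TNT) 9.251e-12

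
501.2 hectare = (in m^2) 5.012e+06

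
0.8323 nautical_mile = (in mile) 0.9578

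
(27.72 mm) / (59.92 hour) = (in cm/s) 1.285e-05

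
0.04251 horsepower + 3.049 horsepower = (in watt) 2305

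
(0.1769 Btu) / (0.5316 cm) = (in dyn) 3.511e+09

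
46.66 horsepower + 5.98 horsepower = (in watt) 3.925e+04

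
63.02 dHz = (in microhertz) 6.302e+06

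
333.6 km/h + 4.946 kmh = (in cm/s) 9404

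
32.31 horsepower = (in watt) 2.409e+04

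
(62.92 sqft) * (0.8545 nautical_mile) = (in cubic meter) 9251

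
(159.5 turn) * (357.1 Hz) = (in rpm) 3.417e+06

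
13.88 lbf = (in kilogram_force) 6.296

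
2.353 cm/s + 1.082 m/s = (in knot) 2.149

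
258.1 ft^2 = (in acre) 0.005925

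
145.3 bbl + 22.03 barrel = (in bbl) 167.3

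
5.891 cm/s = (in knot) 0.1145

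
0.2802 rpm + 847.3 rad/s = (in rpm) 8091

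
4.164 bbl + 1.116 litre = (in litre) 663.1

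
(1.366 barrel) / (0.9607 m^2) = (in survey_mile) 0.0001405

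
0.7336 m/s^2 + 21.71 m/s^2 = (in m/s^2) 22.44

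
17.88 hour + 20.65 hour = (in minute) 2312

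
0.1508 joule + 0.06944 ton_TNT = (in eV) 1.813e+27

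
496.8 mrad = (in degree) 28.46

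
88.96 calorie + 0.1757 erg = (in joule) 372.2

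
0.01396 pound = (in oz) 0.2234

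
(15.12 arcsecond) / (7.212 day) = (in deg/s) 6.74e-09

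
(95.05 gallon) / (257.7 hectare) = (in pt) 0.0003958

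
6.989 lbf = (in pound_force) 6.989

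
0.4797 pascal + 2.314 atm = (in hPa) 2345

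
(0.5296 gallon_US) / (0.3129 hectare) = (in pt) 0.001816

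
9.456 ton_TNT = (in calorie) 9.456e+09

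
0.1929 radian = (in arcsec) 3.979e+04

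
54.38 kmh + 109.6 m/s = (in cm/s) 1.247e+04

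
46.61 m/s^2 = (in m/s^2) 46.61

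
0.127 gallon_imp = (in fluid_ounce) 19.52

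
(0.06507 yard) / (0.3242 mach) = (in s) 0.000539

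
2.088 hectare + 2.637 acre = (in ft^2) 3.396e+05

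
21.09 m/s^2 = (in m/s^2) 21.09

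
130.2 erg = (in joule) 1.302e-05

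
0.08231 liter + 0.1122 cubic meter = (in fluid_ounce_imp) 3952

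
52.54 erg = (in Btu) 4.98e-09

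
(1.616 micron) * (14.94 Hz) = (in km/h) 8.691e-05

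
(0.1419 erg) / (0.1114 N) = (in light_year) 1.346e-23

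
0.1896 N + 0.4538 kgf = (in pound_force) 1.043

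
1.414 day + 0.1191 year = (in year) 0.123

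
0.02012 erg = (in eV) 1.256e+10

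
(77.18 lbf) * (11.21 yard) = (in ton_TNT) 8.411e-07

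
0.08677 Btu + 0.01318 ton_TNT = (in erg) 5.515e+14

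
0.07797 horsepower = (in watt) 58.14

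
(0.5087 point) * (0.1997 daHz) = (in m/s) 0.0003584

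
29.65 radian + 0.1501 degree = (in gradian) 1888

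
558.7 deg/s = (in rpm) 93.12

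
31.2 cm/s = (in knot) 0.6065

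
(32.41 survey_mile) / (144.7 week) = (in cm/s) 0.0596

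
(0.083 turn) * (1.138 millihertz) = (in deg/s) 0.034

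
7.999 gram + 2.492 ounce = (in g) 78.65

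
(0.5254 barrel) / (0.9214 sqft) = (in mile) 0.0006064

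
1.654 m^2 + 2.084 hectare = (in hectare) 2.084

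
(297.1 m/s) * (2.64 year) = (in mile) 1.537e+07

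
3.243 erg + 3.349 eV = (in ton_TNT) 7.751e-17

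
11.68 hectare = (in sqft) 1.257e+06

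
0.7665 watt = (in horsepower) 0.001028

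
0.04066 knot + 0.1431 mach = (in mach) 0.1432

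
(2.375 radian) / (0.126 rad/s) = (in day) 0.0002182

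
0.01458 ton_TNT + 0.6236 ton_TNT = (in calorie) 6.382e+08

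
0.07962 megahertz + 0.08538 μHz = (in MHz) 0.07962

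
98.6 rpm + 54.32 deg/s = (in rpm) 107.7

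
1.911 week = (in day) 13.38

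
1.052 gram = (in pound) 0.002319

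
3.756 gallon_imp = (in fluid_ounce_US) 577.4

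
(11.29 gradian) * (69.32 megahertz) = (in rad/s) 1.229e+07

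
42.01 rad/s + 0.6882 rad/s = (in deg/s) 2446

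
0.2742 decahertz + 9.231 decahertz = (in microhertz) 9.505e+07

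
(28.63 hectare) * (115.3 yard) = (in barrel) 1.899e+08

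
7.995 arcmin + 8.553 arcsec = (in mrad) 2.367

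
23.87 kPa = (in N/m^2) 2.387e+04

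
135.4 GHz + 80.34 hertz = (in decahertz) 1.354e+10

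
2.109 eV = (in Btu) 3.203e-22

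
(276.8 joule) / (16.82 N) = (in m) 16.46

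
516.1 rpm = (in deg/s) 3097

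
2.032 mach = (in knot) 1345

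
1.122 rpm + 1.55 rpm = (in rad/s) 0.2798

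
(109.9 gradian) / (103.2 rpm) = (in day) 1.849e-06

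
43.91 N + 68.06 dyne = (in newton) 43.91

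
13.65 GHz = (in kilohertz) 1.365e+07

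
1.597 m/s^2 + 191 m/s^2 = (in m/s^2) 192.6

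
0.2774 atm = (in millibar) 281.1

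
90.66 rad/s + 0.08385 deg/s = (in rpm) 865.8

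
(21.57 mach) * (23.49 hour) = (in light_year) 6.565e-08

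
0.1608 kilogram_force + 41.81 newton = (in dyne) 4.339e+06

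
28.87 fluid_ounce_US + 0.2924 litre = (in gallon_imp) 0.2521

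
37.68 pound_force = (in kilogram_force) 17.09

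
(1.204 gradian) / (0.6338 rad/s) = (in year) 9.462e-10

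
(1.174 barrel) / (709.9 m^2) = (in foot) 0.0008626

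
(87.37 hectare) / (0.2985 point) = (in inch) 3.267e+11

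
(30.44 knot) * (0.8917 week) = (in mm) 8.445e+09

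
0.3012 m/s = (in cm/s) 30.12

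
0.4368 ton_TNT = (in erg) 1.828e+16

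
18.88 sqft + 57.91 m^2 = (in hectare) 0.005966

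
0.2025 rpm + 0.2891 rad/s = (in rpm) 2.963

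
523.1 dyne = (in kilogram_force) 0.0005334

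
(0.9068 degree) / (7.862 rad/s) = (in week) 3.328e-09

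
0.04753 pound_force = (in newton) 0.2114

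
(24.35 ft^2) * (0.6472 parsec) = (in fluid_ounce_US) 1.528e+21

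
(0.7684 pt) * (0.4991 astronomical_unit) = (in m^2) 2.024e+07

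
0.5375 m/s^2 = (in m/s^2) 0.5375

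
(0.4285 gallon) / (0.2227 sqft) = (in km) 7.84e-05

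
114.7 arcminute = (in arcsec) 6882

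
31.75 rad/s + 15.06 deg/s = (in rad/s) 32.01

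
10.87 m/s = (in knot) 21.13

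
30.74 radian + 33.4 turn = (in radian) 240.6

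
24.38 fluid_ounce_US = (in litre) 0.721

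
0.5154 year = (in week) 26.87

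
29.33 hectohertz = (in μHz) 2.933e+09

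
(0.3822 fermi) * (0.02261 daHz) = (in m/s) 8.642e-17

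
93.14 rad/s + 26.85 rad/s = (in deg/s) 6875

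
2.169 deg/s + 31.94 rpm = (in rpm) 32.3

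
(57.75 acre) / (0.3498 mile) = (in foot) 1362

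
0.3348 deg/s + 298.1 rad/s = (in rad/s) 298.1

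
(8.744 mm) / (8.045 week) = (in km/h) 6.47e-09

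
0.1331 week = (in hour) 22.36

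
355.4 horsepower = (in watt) 2.65e+05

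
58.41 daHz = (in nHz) 5.841e+11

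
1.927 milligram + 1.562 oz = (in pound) 0.09763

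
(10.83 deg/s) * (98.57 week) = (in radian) 1.127e+07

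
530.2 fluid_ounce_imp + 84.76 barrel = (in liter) 1.349e+04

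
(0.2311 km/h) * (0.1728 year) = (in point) 9.916e+08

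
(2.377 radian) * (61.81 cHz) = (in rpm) 14.03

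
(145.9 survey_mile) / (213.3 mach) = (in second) 3.233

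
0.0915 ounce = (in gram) 2.594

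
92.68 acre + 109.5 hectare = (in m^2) 1.47e+06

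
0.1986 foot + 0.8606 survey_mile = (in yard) 1515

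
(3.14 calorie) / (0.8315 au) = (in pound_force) 2.374e-11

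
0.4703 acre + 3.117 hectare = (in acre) 8.173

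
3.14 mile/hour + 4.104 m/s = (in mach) 0.01618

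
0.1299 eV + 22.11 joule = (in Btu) 0.02096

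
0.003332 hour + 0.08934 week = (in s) 5.404e+04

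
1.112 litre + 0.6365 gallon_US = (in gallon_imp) 0.7746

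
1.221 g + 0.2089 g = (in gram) 1.43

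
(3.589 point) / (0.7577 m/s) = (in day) 1.934e-08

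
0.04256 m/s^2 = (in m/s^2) 0.04256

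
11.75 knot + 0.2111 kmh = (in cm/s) 610.3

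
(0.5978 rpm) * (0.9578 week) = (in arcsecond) 7.48e+09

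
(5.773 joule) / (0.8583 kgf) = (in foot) 2.25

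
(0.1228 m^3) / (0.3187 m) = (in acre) 9.521e-05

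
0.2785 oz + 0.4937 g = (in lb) 0.01849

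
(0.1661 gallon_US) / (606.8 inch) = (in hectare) 4.079e-09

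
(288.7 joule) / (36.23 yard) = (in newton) 8.714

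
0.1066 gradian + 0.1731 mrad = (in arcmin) 6.351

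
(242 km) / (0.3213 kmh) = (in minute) 4.519e+04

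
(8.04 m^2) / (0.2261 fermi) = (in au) 2.377e+05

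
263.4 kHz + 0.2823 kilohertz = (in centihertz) 2.637e+07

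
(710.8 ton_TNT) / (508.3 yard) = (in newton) 6.399e+09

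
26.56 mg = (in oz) 0.0009369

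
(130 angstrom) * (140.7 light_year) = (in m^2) 1.73e+10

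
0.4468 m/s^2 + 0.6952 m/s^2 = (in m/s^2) 1.142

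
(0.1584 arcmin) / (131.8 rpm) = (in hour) 9.273e-10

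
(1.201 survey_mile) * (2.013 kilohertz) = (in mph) 8.703e+06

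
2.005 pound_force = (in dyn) 8.919e+05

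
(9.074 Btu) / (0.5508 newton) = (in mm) 1.738e+07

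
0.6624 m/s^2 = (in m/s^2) 0.6624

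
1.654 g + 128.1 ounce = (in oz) 128.2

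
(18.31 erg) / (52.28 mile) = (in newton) 2.176e-11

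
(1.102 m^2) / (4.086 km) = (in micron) 269.7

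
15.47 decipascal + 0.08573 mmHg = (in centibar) 0.01298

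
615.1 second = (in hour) 0.1709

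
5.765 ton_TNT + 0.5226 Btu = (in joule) 2.412e+10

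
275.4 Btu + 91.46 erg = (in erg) 2.906e+12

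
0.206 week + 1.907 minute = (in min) 2078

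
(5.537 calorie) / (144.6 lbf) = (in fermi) 3.602e+13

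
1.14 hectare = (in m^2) 1.14e+04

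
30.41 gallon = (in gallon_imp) 25.32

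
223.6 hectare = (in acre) 552.5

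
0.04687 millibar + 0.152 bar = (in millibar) 152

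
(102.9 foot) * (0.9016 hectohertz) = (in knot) 5497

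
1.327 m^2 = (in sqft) 14.28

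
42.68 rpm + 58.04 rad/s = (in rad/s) 62.51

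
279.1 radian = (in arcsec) 5.757e+07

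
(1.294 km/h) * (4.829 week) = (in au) 7.017e-06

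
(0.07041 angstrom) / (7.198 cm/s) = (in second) 9.782e-11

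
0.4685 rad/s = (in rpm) 4.474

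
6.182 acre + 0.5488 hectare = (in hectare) 3.051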